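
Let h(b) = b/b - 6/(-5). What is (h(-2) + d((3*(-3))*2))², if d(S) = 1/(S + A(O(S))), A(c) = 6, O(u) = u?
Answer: 16129/3600 ≈ 4.4803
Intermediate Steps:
h(b) = 11/5 (h(b) = 1 - 6*(-⅕) = 1 + 6/5 = 11/5)
d(S) = 1/(6 + S) (d(S) = 1/(S + 6) = 1/(6 + S))
(h(-2) + d((3*(-3))*2))² = (11/5 + 1/(6 + (3*(-3))*2))² = (11/5 + 1/(6 - 9*2))² = (11/5 + 1/(6 - 18))² = (11/5 + 1/(-12))² = (11/5 - 1/12)² = (127/60)² = 16129/3600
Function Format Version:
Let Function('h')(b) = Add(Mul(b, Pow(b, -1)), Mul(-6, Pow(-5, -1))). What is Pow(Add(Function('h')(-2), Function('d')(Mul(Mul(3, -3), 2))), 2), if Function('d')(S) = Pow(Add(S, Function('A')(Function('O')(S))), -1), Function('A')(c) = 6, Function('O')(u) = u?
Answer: Rational(16129, 3600) ≈ 4.4803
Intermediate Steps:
Function('h')(b) = Rational(11, 5) (Function('h')(b) = Add(1, Mul(-6, Rational(-1, 5))) = Add(1, Rational(6, 5)) = Rational(11, 5))
Function('d')(S) = Pow(Add(6, S), -1) (Function('d')(S) = Pow(Add(S, 6), -1) = Pow(Add(6, S), -1))
Pow(Add(Function('h')(-2), Function('d')(Mul(Mul(3, -3), 2))), 2) = Pow(Add(Rational(11, 5), Pow(Add(6, Mul(Mul(3, -3), 2)), -1)), 2) = Pow(Add(Rational(11, 5), Pow(Add(6, Mul(-9, 2)), -1)), 2) = Pow(Add(Rational(11, 5), Pow(Add(6, -18), -1)), 2) = Pow(Add(Rational(11, 5), Pow(-12, -1)), 2) = Pow(Add(Rational(11, 5), Rational(-1, 12)), 2) = Pow(Rational(127, 60), 2) = Rational(16129, 3600)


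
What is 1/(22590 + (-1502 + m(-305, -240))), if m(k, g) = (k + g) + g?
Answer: 1/20303 ≈ 4.9254e-5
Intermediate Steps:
m(k, g) = k + 2*g (m(k, g) = (g + k) + g = k + 2*g)
1/(22590 + (-1502 + m(-305, -240))) = 1/(22590 + (-1502 + (-305 + 2*(-240)))) = 1/(22590 + (-1502 + (-305 - 480))) = 1/(22590 + (-1502 - 785)) = 1/(22590 - 2287) = 1/20303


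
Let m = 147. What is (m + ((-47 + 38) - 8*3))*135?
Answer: 15390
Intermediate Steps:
(m + ((-47 + 38) - 8*3))*135 = (147 + ((-47 + 38) - 8*3))*135 = (147 + (-9 - 24))*135 = (147 - 33)*135 = 114*135 = 15390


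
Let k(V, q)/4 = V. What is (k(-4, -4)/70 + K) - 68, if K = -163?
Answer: -8093/35 ≈ -231.23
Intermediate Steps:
k(V, q) = 4*V
(k(-4, -4)/70 + K) - 68 = ((4*(-4))/70 - 163) - 68 = (-16*1/70 - 163) - 68 = (-8/35 - 163) - 68 = -5713/35 - 68 = -8093/35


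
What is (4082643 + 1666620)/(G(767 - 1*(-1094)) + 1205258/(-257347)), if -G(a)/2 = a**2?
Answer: -1479555585261/1782551744032 ≈ -0.83002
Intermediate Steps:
G(a) = -2*a**2
(4082643 + 1666620)/(G(767 - 1*(-1094)) + 1205258/(-257347)) = (4082643 + 1666620)/(-2*(767 - 1*(-1094))**2 + 1205258/(-257347)) = 5749263/(-2*(767 + 1094)**2 + 1205258*(-1/257347)) = 5749263/(-2*1861**2 - 1205258/257347) = 5749263/(-2*3463321 - 1205258/257347) = 5749263/(-6926642 - 1205258/257347) = 5749263/(-1782551744032/257347) = 5749263*(-257347/1782551744032) = -1479555585261/1782551744032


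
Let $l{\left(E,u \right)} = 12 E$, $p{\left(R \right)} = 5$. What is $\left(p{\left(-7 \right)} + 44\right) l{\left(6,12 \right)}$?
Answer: $3528$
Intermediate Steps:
$\left(p{\left(-7 \right)} + 44\right) l{\left(6,12 \right)} = \left(5 + 44\right) 12 \cdot 6 = 49 \cdot 72 = 3528$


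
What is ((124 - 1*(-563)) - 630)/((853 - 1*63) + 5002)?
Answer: 57/5792 ≈ 0.0098412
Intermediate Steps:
((124 - 1*(-563)) - 630)/((853 - 1*63) + 5002) = ((124 + 563) - 630)/((853 - 63) + 5002) = (687 - 630)/(790 + 5002) = 57/5792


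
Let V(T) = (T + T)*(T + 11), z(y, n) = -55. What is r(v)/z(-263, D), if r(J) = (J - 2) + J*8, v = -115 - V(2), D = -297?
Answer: 301/11 ≈ 27.364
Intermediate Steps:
V(T) = 2*T*(11 + T) (V(T) = (2*T)*(11 + T) = 2*T*(11 + T))
v = -167 (v = -115 - 2*2*(11 + 2) = -115 - 2*2*13 = -115 - 1*52 = -115 - 52 = -167)
r(J) = -2 + 9*J (r(J) = (-2 + J) + 8*J = -2 + 9*J)
r(v)/z(-263, D) = (-2 + 9*(-167))/(-55) = (-2 - 1503)*(-1/55) = -1505*(-1/55) = 301/11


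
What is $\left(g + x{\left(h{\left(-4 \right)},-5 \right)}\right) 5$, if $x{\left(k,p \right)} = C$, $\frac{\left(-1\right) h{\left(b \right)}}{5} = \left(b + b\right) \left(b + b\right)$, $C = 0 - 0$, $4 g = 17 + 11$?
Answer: $35$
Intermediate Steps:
$g = 7$ ($g = \frac{17 + 11}{4} = \frac{1}{4} \cdot 28 = 7$)
$C = 0$ ($C = 0 + 0 = 0$)
$h{\left(b \right)} = - 20 b^{2}$ ($h{\left(b \right)} = - 5 \left(b + b\right) \left(b + b\right) = - 5 \cdot 2 b 2 b = - 5 \cdot 4 b^{2} = - 20 b^{2}$)
$x{\left(k,p \right)} = 0$
$\left(g + x{\left(h{\left(-4 \right)},-5 \right)}\right) 5 = \left(7 + 0\right) 5 = 7 \cdot 5 = 35$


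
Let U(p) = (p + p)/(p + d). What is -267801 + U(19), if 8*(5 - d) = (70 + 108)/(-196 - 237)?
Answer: -11155720441/41657 ≈ -2.6780e+5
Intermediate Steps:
d = 8749/1732 (d = 5 - (70 + 108)/(8*(-196 - 237)) = 5 - 89/(4*(-433)) = 5 - 89*(-1)/(4*433) = 5 - 1/8*(-178/433) = 5 + 89/1732 = 8749/1732 ≈ 5.0514)
U(p) = 2*p/(8749/1732 + p) (U(p) = (p + p)/(p + 8749/1732) = (2*p)/(8749/1732 + p) = 2*p/(8749/1732 + p))
-267801 + U(19) = -267801 + 3464*19/(8749 + 1732*19) = -267801 + 3464*19/(8749 + 32908) = -267801 + 3464*19/41657 = -267801 + 3464*19*(1/41657) = -267801 + 65816/41657 = -11155720441/41657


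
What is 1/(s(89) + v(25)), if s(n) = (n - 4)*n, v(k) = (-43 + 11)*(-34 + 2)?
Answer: 1/8589 ≈ 0.00011643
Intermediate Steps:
v(k) = 1024 (v(k) = -32*(-32) = 1024)
s(n) = n*(-4 + n) (s(n) = (-4 + n)*n = n*(-4 + n))
1/(s(89) + v(25)) = 1/(89*(-4 + 89) + 1024) = 1/(89*85 + 1024) = 1/(7565 + 1024) = 1/8589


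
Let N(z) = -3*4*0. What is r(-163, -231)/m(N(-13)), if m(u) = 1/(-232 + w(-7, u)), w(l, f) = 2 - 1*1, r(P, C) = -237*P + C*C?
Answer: -21250152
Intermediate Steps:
r(P, C) = C² - 237*P (r(P, C) = -237*P + C² = C² - 237*P)
N(z) = 0 (N(z) = -12*0 = 0)
w(l, f) = 1 (w(l, f) = 2 - 1 = 1)
m(u) = -1/231 (m(u) = 1/(-232 + 1) = 1/(-231) = -1/231)
r(-163, -231)/m(N(-13)) = ((-231)² - 237*(-163))/(-1/231) = (53361 + 38631)*(-231) = 91992*(-231) = -21250152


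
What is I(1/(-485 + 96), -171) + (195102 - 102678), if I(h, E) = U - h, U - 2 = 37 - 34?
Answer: 35954882/389 ≈ 92429.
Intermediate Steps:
U = 5 (U = 2 + (37 - 34) = 2 + 3 = 5)
I(h, E) = 5 - h
I(1/(-485 + 96), -171) + (195102 - 102678) = (5 - 1/(-485 + 96)) + (195102 - 102678) = (5 - 1/(-389)) + 92424 = (5 - 1*(-1/389)) + 92424 = (5 + 1/389) + 92424 = 1946/389 + 92424 = 35954882/389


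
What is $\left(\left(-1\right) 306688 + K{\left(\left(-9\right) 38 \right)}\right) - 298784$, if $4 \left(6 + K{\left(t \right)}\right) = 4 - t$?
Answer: $- \frac{1210783}{2} \approx -6.0539 \cdot 10^{5}$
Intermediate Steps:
$K{\left(t \right)} = -5 - \frac{t}{4}$ ($K{\left(t \right)} = -6 + \frac{4 - t}{4} = -6 - \left(-1 + \frac{t}{4}\right) = -5 - \frac{t}{4}$)
$\left(\left(-1\right) 306688 + K{\left(\left(-9\right) 38 \right)}\right) - 298784 = \left(\left(-1\right) 306688 - \left(5 + \frac{\left(-9\right) 38}{4}\right)\right) - 298784 = \left(-306688 - - \frac{161}{2}\right) - 298784 = \left(-306688 + \left(-5 + \frac{171}{2}\right)\right) - 298784 = \left(-306688 + \frac{161}{2}\right) - 298784 = - \frac{613215}{2} - 298784 = - \frac{1210783}{2}$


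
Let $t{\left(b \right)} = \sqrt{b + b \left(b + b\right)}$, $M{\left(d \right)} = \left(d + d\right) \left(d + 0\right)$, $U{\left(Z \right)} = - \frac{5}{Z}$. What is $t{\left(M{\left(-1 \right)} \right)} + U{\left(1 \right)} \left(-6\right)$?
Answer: $30 + \sqrt{10} \approx 33.162$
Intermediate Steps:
$M{\left(d \right)} = 2 d^{2}$ ($M{\left(d \right)} = 2 d d = 2 d^{2}$)
$t{\left(b \right)} = \sqrt{b + 2 b^{2}}$ ($t{\left(b \right)} = \sqrt{b + b 2 b} = \sqrt{b + 2 b^{2}}$)
$t{\left(M{\left(-1 \right)} \right)} + U{\left(1 \right)} \left(-6\right) = \sqrt{2 \left(-1\right)^{2} \left(1 + 2 \cdot 2 \left(-1\right)^{2}\right)} + - \frac{5}{1} \left(-6\right) = \sqrt{2 \cdot 1 \left(1 + 2 \cdot 2 \cdot 1\right)} + \left(-5\right) 1 \left(-6\right) = \sqrt{2 \left(1 + 2 \cdot 2\right)} - -30 = \sqrt{2 \left(1 + 4\right)} + 30 = \sqrt{2 \cdot 5} + 30 = \sqrt{10} + 30 = 30 + \sqrt{10}$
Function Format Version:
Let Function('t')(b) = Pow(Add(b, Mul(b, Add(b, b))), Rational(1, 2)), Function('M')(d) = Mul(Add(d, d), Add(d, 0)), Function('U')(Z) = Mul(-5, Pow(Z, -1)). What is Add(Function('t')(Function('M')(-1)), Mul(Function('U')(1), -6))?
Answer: Add(30, Pow(10, Rational(1, 2))) ≈ 33.162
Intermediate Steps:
Function('M')(d) = Mul(2, Pow(d, 2)) (Function('M')(d) = Mul(Mul(2, d), d) = Mul(2, Pow(d, 2)))
Function('t')(b) = Pow(Add(b, Mul(2, Pow(b, 2))), Rational(1, 2)) (Function('t')(b) = Pow(Add(b, Mul(b, Mul(2, b))), Rational(1, 2)) = Pow(Add(b, Mul(2, Pow(b, 2))), Rational(1, 2)))
Add(Function('t')(Function('M')(-1)), Mul(Function('U')(1), -6)) = Add(Pow(Mul(Mul(2, Pow(-1, 2)), Add(1, Mul(2, Mul(2, Pow(-1, 2))))), Rational(1, 2)), Mul(Mul(-5, Pow(1, -1)), -6)) = Add(Pow(Mul(Mul(2, 1), Add(1, Mul(2, Mul(2, 1)))), Rational(1, 2)), Mul(Mul(-5, 1), -6)) = Add(Pow(Mul(2, Add(1, Mul(2, 2))), Rational(1, 2)), Mul(-5, -6)) = Add(Pow(Mul(2, Add(1, 4)), Rational(1, 2)), 30) = Add(Pow(Mul(2, 5), Rational(1, 2)), 30) = Add(Pow(10, Rational(1, 2)), 30) = Add(30, Pow(10, Rational(1, 2)))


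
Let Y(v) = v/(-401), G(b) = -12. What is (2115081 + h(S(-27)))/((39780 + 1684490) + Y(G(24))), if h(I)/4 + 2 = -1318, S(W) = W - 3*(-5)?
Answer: 846030201/691432282 ≈ 1.2236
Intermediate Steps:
S(W) = 15 + W (S(W) = W + 15 = 15 + W)
h(I) = -5280 (h(I) = -8 + 4*(-1318) = -8 - 5272 = -5280)
Y(v) = -v/401 (Y(v) = v*(-1/401) = -v/401)
(2115081 + h(S(-27)))/((39780 + 1684490) + Y(G(24))) = (2115081 - 5280)/((39780 + 1684490) - 1/401*(-12)) = 2109801/(1724270 + 12/401) = 2109801/(691432282/401) = 2109801*(401/691432282) = 846030201/691432282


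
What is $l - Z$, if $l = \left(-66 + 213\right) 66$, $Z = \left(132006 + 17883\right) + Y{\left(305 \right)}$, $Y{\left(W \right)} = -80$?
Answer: $-140107$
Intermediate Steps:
$Z = 149809$ ($Z = \left(132006 + 17883\right) - 80 = 149889 - 80 = 149809$)
$l = 9702$ ($l = 147 \cdot 66 = 9702$)
$l - Z = 9702 - 149809 = -140107$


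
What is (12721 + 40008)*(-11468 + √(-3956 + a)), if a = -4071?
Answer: -604696172 + 52729*I*√8027 ≈ -6.047e+8 + 4.7242e+6*I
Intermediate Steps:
(12721 + 40008)*(-11468 + √(-3956 + a)) = (12721 + 40008)*(-11468 + √(-3956 - 4071)) = 52729*(-11468 + √(-8027)) = 52729*(-11468 + I*√8027) = -604696172 + 52729*I*√8027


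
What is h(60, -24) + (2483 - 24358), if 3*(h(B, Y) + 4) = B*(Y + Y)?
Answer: -22839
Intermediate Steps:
h(B, Y) = -4 + 2*B*Y/3 (h(B, Y) = -4 + (B*(Y + Y))/3 = -4 + (B*(2*Y))/3 = -4 + (2*B*Y)/3 = -4 + 2*B*Y/3)
h(60, -24) + (2483 - 24358) = (-4 + (2/3)*60*(-24)) + (2483 - 24358) = (-4 - 960) - 21875 = -964 - 21875 = -22839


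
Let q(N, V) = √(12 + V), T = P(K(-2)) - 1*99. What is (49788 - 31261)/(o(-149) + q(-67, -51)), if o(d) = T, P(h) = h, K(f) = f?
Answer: -1871227/10240 - 18527*I*√39/10240 ≈ -182.74 - 11.299*I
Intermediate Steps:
T = -101 (T = -2 - 1*99 = -2 - 99 = -101)
o(d) = -101
(49788 - 31261)/(o(-149) + q(-67, -51)) = (49788 - 31261)/(-101 + √(12 - 51)) = 18527/(-101 + √(-39)) = 18527/(-101 + I*√39)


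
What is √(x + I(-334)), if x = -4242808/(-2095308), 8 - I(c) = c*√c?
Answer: √(33960273506 + 1131454795806*I*√334)/58203 ≈ 55.291 + 55.2*I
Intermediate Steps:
I(c) = 8 - c^(3/2) (I(c) = 8 - c*√c = 8 - c^(3/2))
x = 1060702/523827 (x = -4242808*(-1/2095308) = 1060702/523827 ≈ 2.0249)
√(x + I(-334)) = √(1060702/523827 + (8 - (-334)^(3/2))) = √(1060702/523827 + (8 - (-334)*I*√334)) = √(1060702/523827 + (8 + 334*I*√334)) = √(5251318/523827 + 334*I*√334)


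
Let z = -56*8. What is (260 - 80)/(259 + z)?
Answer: -20/21 ≈ -0.95238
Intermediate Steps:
z = -448
(260 - 80)/(259 + z) = (260 - 80)/(259 - 448) = 180/(-189) = 180*(-1/189) = -20/21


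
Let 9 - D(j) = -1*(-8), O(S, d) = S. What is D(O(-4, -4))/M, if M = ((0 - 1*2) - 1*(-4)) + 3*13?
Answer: 1/41 ≈ 0.024390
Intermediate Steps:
M = 41 (M = ((0 - 2) + 4) + 39 = (-2 + 4) + 39 = 2 + 39 = 41)
D(j) = 1 (D(j) = 9 - (-1)*(-8) = 9 - 1*8 = 9 - 8 = 1)
D(O(-4, -4))/M = 1/41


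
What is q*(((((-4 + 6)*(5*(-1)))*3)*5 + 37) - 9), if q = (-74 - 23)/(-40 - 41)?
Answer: -11834/81 ≈ -146.10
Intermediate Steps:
q = 97/81 (q = -97/(-81) = -97*(-1/81) = 97/81 ≈ 1.1975)
q*(((((-4 + 6)*(5*(-1)))*3)*5 + 37) - 9) = 97*(((((-4 + 6)*(5*(-1)))*3)*5 + 37) - 9)/81 = 97*((((2*(-5))*3)*5 + 37) - 9)/81 = 97*((-10*3*5 + 37) - 9)/81 = 97*((-30*5 + 37) - 9)/81 = 97*((-150 + 37) - 9)/81 = 97*(-113 - 9)/81 = (97/81)*(-122) = -11834/81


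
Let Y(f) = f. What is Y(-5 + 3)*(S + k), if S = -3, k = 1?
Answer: 4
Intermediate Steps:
Y(-5 + 3)*(S + k) = (-5 + 3)*(-3 + 1) = -2*(-2) = 4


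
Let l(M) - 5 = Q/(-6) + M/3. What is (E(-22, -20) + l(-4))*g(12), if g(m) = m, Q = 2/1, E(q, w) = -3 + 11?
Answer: 136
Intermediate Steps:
E(q, w) = 8
Q = 2 (Q = 2*1 = 2)
l(M) = 14/3 + M/3 (l(M) = 5 + (2/(-6) + M/3) = 5 + (2*(-⅙) + M*(⅓)) = 5 + (-⅓ + M/3) = 14/3 + M/3)
(E(-22, -20) + l(-4))*g(12) = (8 + (14/3 + (⅓)*(-4)))*12 = (8 + (14/3 - 4/3))*12 = (8 + 10/3)*12 = (34/3)*12 = 136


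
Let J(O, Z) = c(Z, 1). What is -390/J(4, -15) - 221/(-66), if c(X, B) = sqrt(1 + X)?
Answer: 221/66 + 195*I*sqrt(14)/7 ≈ 3.3485 + 104.23*I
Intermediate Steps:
J(O, Z) = sqrt(1 + Z)
-390/J(4, -15) - 221/(-66) = -390/sqrt(1 - 15) - 221/(-66) = -390*(-I*sqrt(14)/14) - 221*(-1/66) = -390*(-I*sqrt(14)/14) + 221/66 = -(-195)*I*sqrt(14)/7 + 221/66 = 195*I*sqrt(14)/7 + 221/66 = 221/66 + 195*I*sqrt(14)/7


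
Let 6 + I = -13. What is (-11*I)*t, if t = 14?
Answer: 2926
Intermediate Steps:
I = -19 (I = -6 - 13 = -19)
(-11*I)*t = -11*(-19)*14 = 209*14 = 2926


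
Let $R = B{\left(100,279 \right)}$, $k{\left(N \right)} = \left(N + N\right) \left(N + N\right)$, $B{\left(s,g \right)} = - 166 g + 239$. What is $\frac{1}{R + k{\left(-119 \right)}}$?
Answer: $\frac{1}{10569} \approx 9.4616 \cdot 10^{-5}$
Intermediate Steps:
$B{\left(s,g \right)} = 239 - 166 g$
$k{\left(N \right)} = 4 N^{2}$ ($k{\left(N \right)} = 2 N 2 N = 4 N^{2}$)
$R = -46075$ ($R = 239 - 46314 = -46075$)
$\frac{1}{R + k{\left(-119 \right)}} = \frac{1}{-46075 + 4 \left(-119\right)^{2}} = \frac{1}{-46075 + 4 \cdot 14161} = \frac{1}{-46075 + 56644} = \frac{1}{10569}$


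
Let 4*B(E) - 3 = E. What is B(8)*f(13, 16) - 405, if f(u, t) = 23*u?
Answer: 1669/4 ≈ 417.25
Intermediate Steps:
B(E) = ¾ + E/4
B(8)*f(13, 16) - 405 = (¾ + (¼)*8)*(23*13) - 405 = (¾ + 2)*299 - 405 = (11/4)*299 - 405 = 3289/4 - 405 = 1669/4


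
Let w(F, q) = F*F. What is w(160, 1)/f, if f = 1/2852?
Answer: 73011200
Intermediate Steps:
w(F, q) = F²
f = 1/2852 ≈ 0.00035063
w(160, 1)/f = 160²/(1/2852) = 25600*2852 = 73011200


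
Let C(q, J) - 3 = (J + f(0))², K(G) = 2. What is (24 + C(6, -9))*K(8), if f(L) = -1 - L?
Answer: 254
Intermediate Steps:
C(q, J) = 3 + (-1 + J)² (C(q, J) = 3 + (J + (-1 - 1*0))² = 3 + (J + (-1 + 0))² = 3 + (J - 1)² = 3 + (-1 + J)²)
(24 + C(6, -9))*K(8) = (24 + (3 + (-1 - 9)²))*2 = (24 + (3 + (-10)²))*2 = (24 + (3 + 100))*2 = (24 + 103)*2 = 127*2 = 254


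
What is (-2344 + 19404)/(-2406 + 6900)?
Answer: 8530/2247 ≈ 3.7962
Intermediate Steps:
(-2344 + 19404)/(-2406 + 6900) = 17060/4494 = 17060*(1/4494) = 8530/2247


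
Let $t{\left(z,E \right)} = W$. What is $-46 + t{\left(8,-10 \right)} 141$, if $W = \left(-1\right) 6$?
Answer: $-892$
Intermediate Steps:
$W = -6$
$t{\left(z,E \right)} = -6$
$-46 + t{\left(8,-10 \right)} 141 = -46 - 846 = -892$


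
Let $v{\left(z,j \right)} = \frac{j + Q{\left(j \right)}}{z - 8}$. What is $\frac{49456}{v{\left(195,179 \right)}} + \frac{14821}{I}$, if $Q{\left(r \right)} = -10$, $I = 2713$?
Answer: $\frac{25093066685}{458497} \approx 54729.0$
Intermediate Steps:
$v{\left(z,j \right)} = \frac{-10 + j}{-8 + z}$ ($v{\left(z,j \right)} = \frac{j - 10}{z - 8} = \frac{-10 + j}{-8 + z}$)
$\frac{49456}{v{\left(195,179 \right)}} + \frac{14821}{I} = \frac{49456}{\frac{1}{-8 + 195} \left(-10 + 179\right)} + \frac{14821}{2713} = \frac{49456}{\frac{1}{187} \cdot 169} + 14821 \cdot \frac{1}{2713} = \frac{49456}{\frac{1}{187} \cdot 169} + \frac{14821}{2713} = \frac{49456}{\frac{169}{187}} + \frac{14821}{2713} = 49456 \cdot \frac{187}{169} + \frac{14821}{2713} = \frac{9248272}{169} + \frac{14821}{2713} = \frac{25093066685}{458497}$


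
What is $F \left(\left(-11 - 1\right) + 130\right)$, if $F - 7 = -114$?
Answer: $-12626$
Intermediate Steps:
$F = -107$ ($F = 7 - 114 = -107$)
$F \left(\left(-11 - 1\right) + 130\right) = - 107 \left(\left(-11 - 1\right) + 130\right) = - 107 \left(-12 + 130\right) = \left(-107\right) 118 = -12626$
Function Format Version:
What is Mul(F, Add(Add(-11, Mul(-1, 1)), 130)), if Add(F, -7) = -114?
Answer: -12626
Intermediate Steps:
F = -107 (F = Add(7, -114) = -107)
Mul(F, Add(Add(-11, Mul(-1, 1)), 130)) = Mul(-107, Add(Add(-11, Mul(-1, 1)), 130)) = Mul(-107, Add(Add(-11, -1), 130)) = Mul(-107, Add(-12, 130)) = Mul(-107, 118) = -12626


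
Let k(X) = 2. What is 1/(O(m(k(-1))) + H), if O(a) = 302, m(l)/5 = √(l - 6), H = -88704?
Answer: -1/88402 ≈ -1.1312e-5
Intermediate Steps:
m(l) = 5*√(-6 + l) (m(l) = 5*√(l - 6) = 5*√(-6 + l))
1/(O(m(k(-1))) + H) = 1/(302 - 88704) = 1/(-88402) = -1/88402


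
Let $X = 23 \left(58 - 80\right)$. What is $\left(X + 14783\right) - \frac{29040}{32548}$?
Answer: $\frac{116164689}{8137} \approx 14276.0$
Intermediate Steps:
$X = -506$ ($X = 23 \left(-22\right) = -506$)
$\left(X + 14783\right) - \frac{29040}{32548} = \left(-506 + 14783\right) - \frac{29040}{32548} = 14277 - \frac{7260}{8137} = \frac{116164689}{8137}$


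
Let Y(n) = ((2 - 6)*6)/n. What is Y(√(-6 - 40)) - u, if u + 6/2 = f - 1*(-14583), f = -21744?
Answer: 7164 + 12*I*√46/23 ≈ 7164.0 + 3.5386*I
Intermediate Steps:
Y(n) = -24/n (Y(n) = (-4*6)/n = -24/n)
u = -7164 (u = -3 + (-21744 - 1*(-14583)) = -3 + (-21744 + 14583) = -3 - 7161 = -7164)
Y(√(-6 - 40)) - u = -24/√(-6 - 40) - 1*(-7164) = -24*(-I*√46/46) + 7164 = -(-12)*I*√46/23 + 7164 = 12*I*√46/23 + 7164 = 7164 + 12*I*√46/23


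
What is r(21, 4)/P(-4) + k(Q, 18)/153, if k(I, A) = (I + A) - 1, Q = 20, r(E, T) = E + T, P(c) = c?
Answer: -3677/612 ≈ -6.0082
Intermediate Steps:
k(I, A) = -1 + A + I (k(I, A) = (A + I) - 1 = -1 + A + I)
r(21, 4)/P(-4) + k(Q, 18)/153 = (21 + 4)/(-4) + (-1 + 18 + 20)/153 = 25*(-¼) + 37*(1/153) = -25/4 + 37/153 = -3677/612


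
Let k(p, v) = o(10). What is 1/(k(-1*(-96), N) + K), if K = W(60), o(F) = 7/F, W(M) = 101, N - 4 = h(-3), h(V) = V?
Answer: 10/1017 ≈ 0.0098328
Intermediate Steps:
N = 1 (N = 4 - 3 = 1)
k(p, v) = 7/10
K = 101
1/(k(-1*(-96), N) + K) = 1/(7/10 + 101) = 1/(1017/10) = 10/1017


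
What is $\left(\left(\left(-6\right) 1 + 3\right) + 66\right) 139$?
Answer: $8757$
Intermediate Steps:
$\left(\left(\left(-6\right) 1 + 3\right) + 66\right) 139 = \left(\left(-6 + 3\right) + 66\right) 139 = \left(-3 + 66\right) 139 = 63 \cdot 139 = 8757$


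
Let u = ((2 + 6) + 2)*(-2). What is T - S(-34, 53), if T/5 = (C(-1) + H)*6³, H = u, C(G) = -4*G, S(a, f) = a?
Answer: -17246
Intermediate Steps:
u = -20 (u = (8 + 2)*(-2) = 10*(-2) = -20)
H = -20
T = -17280 (T = 5*((-4*(-1) - 20)*6³) = 5*((4 - 20)*216) = 5*(-16*216) = 5*(-3456) = -17280)
T - S(-34, 53) = -17280 - 1*(-34) = -17280 + 34 = -17246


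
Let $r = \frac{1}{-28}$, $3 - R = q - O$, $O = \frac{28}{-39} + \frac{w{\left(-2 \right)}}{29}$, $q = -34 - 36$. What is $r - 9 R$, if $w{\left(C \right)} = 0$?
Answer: $- \frac{236809}{364} \approx -650.57$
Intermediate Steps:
$q = -70$ ($q = -34 - 36 = -70$)
$O = - \frac{28}{39}$ ($O = \frac{28}{-39} + \frac{0}{29} = 28 \left(- \frac{1}{39}\right) + 0 \cdot \frac{1}{29} = - \frac{28}{39} + 0 = - \frac{28}{39} \approx -0.71795$)
$R = \frac{2819}{39}$ ($R = 3 - \left(-70 - - \frac{28}{39}\right) = 3 - \left(-70 + \frac{28}{39}\right) = 3 - - \frac{2702}{39} = 3 + \frac{2702}{39} = \frac{2819}{39} \approx 72.282$)
$r = - \frac{1}{28} \approx -0.035714$
$r - 9 R = - \frac{1}{28} - \frac{8457}{13} = - \frac{236809}{364}$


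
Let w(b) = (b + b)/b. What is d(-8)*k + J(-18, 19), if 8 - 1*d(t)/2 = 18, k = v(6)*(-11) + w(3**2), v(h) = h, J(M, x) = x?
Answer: 1299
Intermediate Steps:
w(b) = 2 (w(b) = (2*b)/b = 2)
k = -64 (k = 6*(-11) + 2 = -66 + 2 = -64)
d(t) = -20 (d(t) = 16 - 2*18 = 16 - 36 = -20)
d(-8)*k + J(-18, 19) = -20*(-64) + 19 = 1280 + 19 = 1299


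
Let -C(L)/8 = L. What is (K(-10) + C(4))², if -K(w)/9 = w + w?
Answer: 21904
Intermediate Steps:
K(w) = -18*w (K(w) = -9*(w + w) = -18*w)
C(L) = -8*L
(K(-10) + C(4))² = (-18*(-10) - 8*4)² = (180 - 32)² = 148² = 21904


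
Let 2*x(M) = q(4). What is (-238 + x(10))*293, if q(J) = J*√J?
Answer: -68562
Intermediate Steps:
q(J) = J^(3/2)
x(M) = 4 (x(M) = 4^(3/2)/2 = (½)*8 = 4)
(-238 + x(10))*293 = (-238 + 4)*293 = -234*293 = -68562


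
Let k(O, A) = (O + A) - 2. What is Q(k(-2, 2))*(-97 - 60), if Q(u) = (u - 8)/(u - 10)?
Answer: -785/6 ≈ -130.83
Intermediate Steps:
k(O, A) = -2 + A + O (k(O, A) = (A + O) - 2 = -2 + A + O)
Q(u) = (-8 + u)/(-10 + u)
Q(k(-2, 2))*(-97 - 60) = ((-8 + (-2 + 2 - 2))/(-10 + (-2 + 2 - 2)))*(-97 - 60) = ((-8 - 2)/(-10 - 2))*(-157) = (-10/(-12))*(-157) = -1/12*(-10)*(-157) = (5/6)*(-157) = -785/6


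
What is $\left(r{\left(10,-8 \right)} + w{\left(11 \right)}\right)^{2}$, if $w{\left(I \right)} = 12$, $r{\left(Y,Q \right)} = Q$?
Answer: $16$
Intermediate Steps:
$\left(r{\left(10,-8 \right)} + w{\left(11 \right)}\right)^{2} = \left(-8 + 12\right)^{2} = 4^{2} = 16$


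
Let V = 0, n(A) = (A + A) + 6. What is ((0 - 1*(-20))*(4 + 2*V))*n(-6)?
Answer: -480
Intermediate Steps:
n(A) = 6 + 2*A (n(A) = 2*A + 6 = 6 + 2*A)
((0 - 1*(-20))*(4 + 2*V))*n(-6) = ((0 - 1*(-20))*(4 + 2*0))*(6 + 2*(-6)) = ((0 + 20)*(4 + 0))*(6 - 12) = (20*4)*(-6) = 80*(-6) = -480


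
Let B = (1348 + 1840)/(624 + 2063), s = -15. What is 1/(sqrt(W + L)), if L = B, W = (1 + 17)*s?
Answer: -I*sqrt(1940825474)/722302 ≈ -0.060992*I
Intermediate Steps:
W = -270 (W = (1 + 17)*(-15) = 18*(-15) = -270)
B = 3188/2687 ≈ 1.1865
L = 3188/2687 ≈ 1.1865
1/(sqrt(W + L)) = 1/(sqrt(-270 + 3188/2687)) = 1/(sqrt(-722302/2687)) = 1/(I*sqrt(1940825474)/2687) = -I*sqrt(1940825474)/722302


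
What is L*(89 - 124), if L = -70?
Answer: 2450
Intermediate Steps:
L*(89 - 124) = -70*(89 - 124) = -70*(-35) = 2450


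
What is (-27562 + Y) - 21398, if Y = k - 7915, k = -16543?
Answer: -73418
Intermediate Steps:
Y = -24458 (Y = -16543 - 7915 = -24458)
(-27562 + Y) - 21398 = (-27562 - 24458) - 21398 = -52020 - 21398 = -73418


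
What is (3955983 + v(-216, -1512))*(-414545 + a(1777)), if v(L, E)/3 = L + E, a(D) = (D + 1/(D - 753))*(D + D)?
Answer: 11936427464467167/512 ≈ 2.3313e+13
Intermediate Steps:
a(D) = 2*D*(D + 1/(-753 + D)) (a(D) = (D + 1/(-753 + D))*(2*D) = 2*D*(D + 1/(-753 + D)))
v(L, E) = 3*E + 3*L (v(L, E) = 3*(L + E) = 3*(E + L) = 3*E + 3*L)
(3955983 + v(-216, -1512))*(-414545 + a(1777)) = (3955983 + (3*(-1512) + 3*(-216)))*(-414545 + 2*1777*(1 + 1777² - 753*1777)/(-753 + 1777)) = (3955983 + (-4536 - 648))*(-414545 + 2*1777*(1 + 3157729 - 1338081)/1024) = (3955983 - 5184)*(-414545 + 2*1777*(1/1024)*1819649) = 3950799*(-414545 + 3233516273/512) = 3950799*(3021269233/512) = 11936427464467167/512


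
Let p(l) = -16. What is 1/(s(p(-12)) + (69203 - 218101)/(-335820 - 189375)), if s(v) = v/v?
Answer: 525195/674093 ≈ 0.77911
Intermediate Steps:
s(v) = 1
1/(s(p(-12)) + (69203 - 218101)/(-335820 - 189375)) = 1/(1 + (69203 - 218101)/(-335820 - 189375)) = 1/(1 - 148898/(-525195)) = 1/(1 - 148898*(-1/525195)) = 1/(1 + 148898/525195) = 1/(674093/525195) = 525195/674093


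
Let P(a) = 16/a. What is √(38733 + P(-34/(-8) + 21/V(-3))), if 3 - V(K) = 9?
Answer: √348789/3 ≈ 196.86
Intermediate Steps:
V(K) = -6 (V(K) = 3 - 1*9 = 3 - 9 = -6)
√(38733 + P(-34/(-8) + 21/V(-3))) = √(38733 + 16/(-34/(-8) + 21/(-6))) = √(38733 + 16/(-34*(-⅛) + 21*(-⅙))) = √(38733 + 16/(17/4 - 7/2)) = √(38733 + 16/(¾)) = √(38733 + 16*(4/3)) = √(38733 + 64/3) = √(116263/3) = √348789/3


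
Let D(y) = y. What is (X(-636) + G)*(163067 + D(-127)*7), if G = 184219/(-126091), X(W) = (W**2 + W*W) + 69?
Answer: 2363515594038728/18013 ≈ 1.3121e+11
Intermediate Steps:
X(W) = 69 + 2*W**2 (X(W) = (W**2 + W**2) + 69 = 2*W**2 + 69 = 69 + 2*W**2)
G = -26317/18013 (G = 184219*(-1/126091) = -26317/18013 ≈ -1.4610)
(X(-636) + G)*(163067 + D(-127)*7) = ((69 + 2*(-636)**2) - 26317/18013)*(163067 - 127*7) = ((69 + 2*404496) - 26317/18013)*(163067 - 889) = ((69 + 808992) - 26317/18013)*162178 = (809061 - 26317/18013)*162178 = (14573589476/18013)*162178 = 2363515594038728/18013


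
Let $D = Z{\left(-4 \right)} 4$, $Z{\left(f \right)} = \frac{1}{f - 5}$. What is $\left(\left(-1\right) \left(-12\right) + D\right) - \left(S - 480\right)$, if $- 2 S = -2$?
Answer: $\frac{4415}{9} \approx 490.56$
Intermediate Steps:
$S = 1$ ($S = \left(- \frac{1}{2}\right) \left(-2\right) = 1$)
$Z{\left(f \right)} = \frac{1}{-5 + f}$
$D = - \frac{4}{9}$ ($D = \frac{1}{-5 - 4} \cdot 4 = \frac{1}{-9} \cdot 4 = \left(- \frac{1}{9}\right) 4 = - \frac{4}{9} \approx -0.44444$)
$\left(\left(-1\right) \left(-12\right) + D\right) - \left(S - 480\right) = \left(\left(-1\right) \left(-12\right) - \frac{4}{9}\right) - \left(1 - 480\right) = \left(12 - \frac{4}{9}\right) - \left(1 - 480\right) = \frac{104}{9} - -479 = \frac{104}{9} + 479 = \frac{4415}{9}$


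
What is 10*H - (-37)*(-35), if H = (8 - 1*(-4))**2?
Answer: 145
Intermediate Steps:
H = 144 (H = (8 + 4)**2 = 12**2 = 144)
10*H - (-37)*(-35) = 10*144 - (-37)*(-35) = 1440 - 1*1295 = 1440 - 1295 = 145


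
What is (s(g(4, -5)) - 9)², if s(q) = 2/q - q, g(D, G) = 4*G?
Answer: 11881/100 ≈ 118.81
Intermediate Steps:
s(q) = -q + 2/q
(s(g(4, -5)) - 9)² = ((-4*(-5) + 2/((4*(-5)))) - 9)² = ((-1*(-20) + 2/(-20)) - 9)² = ((20 + 2*(-1/20)) - 9)² = ((20 - ⅒) - 9)² = (199/10 - 9)² = (109/10)² = 11881/100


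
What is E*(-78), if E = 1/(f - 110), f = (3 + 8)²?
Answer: -78/11 ≈ -7.0909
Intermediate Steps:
f = 121 (f = 11² = 121)
E = 1/11 (E = 1/(121 - 110) = 1/11 ≈ 0.090909)
E*(-78) = (1/11)*(-78) = -78/11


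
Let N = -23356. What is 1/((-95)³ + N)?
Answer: -1/880731 ≈ -1.1354e-6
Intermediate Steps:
1/((-95)³ + N) = 1/((-95)³ - 23356) = 1/(-857375 - 23356) = 1/(-880731) = -1/880731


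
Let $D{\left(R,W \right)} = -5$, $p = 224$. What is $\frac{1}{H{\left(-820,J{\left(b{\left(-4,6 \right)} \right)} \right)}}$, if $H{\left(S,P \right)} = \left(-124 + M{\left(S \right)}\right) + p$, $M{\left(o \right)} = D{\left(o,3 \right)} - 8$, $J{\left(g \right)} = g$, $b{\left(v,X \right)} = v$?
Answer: $\frac{1}{87} \approx 0.011494$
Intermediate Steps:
$M{\left(o \right)} = -13$ ($M{\left(o \right)} = -5 - 8 = -13$)
$H{\left(S,P \right)} = 87$ ($H{\left(S,P \right)} = \left(-124 - 13\right) + 224 = -137 + 224 = 87$)
$\frac{1}{H{\left(-820,J{\left(b{\left(-4,6 \right)} \right)} \right)}} = \frac{1}{87}$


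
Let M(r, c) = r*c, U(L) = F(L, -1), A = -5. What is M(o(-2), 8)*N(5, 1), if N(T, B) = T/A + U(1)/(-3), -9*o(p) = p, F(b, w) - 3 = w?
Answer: -80/27 ≈ -2.9630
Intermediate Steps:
F(b, w) = 3 + w
U(L) = 2 (U(L) = 3 - 1 = 2)
o(p) = -p/9
N(T, B) = -⅔ - T/5 (N(T, B) = T/(-5) + 2/(-3) = T*(-⅕) + 2*(-⅓) = -T/5 - ⅔ = -⅔ - T/5)
M(r, c) = c*r
M(o(-2), 8)*N(5, 1) = (8*(-⅑*(-2)))*(-⅔ - ⅕*5) = (8*(2/9))*(-⅔ - 1) = (16/9)*(-5/3) = -80/27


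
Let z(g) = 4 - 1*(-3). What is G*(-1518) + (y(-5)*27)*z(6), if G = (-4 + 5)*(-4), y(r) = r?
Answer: 5127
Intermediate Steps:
z(g) = 7 (z(g) = 4 + 3 = 7)
G = -4 (G = 1*(-4) = -4)
G*(-1518) + (y(-5)*27)*z(6) = -4*(-1518) - 5*27*7 = 6072 - 135*7 = 6072 - 945 = 5127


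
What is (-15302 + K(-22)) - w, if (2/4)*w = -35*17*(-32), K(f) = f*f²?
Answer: -64030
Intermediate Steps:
K(f) = f³
w = 38080 (w = 2*(-35*17*(-32)) = 2*(-595*(-32)) = 2*19040 = 38080)
(-15302 + K(-22)) - w = (-15302 + (-22)³) - 1*38080 = (-15302 - 10648) - 38080 = -25950 - 38080 = -64030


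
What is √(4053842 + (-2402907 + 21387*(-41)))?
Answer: 2*√193517 ≈ 879.81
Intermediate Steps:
√(4053842 + (-2402907 + 21387*(-41))) = √(4053842 + (-2402907 - 876867)) = √(4053842 - 3279774) = √774068 = 2*√193517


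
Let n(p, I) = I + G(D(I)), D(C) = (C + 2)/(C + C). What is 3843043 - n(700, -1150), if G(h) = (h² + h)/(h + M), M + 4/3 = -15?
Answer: 4312511865238/1121825 ≈ 3.8442e+6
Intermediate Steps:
D(C) = (2 + C)/(2*C) (D(C) = (2 + C)/((2*C)) = (2 + C)*(1/(2*C)) = (2 + C)/(2*C))
M = -49/3 (M = -4/3 - 15 = -49/3 ≈ -16.333)
G(h) = (h + h²)/(-49/3 + h) (G(h) = (h² + h)/(h - 49/3) = (h + h²)/(-49/3 + h))
n(p, I) = I + 3*(1 + (2 + I)/(2*I))*(2 + I)/(2*I*(-49 + 3*(2 + I)/(2*I))) (n(p, I) = I + 3*((2 + I)/(2*I))*(1 + (2 + I)/(2*I))/(-49 + 3*((2 + I)/(2*I))) = I + 3*((2 + I)/(2*I))*(1 + (2 + I)/(2*I))/(-49 + 3*(2 + I)/(2*I)) = I + 3*(1 + (2 + I)/(2*I))*(2 + I)/(2*I*(-49 + 3*(2 + I)/(2*I))))
3843043 - n(700, -1150) = 3843043 - (-12 - 24*(-1150) - 21*(-1150)² + 190*(-1150)³)/(2*(-1150)*(-6 + 95*(-1150))) = 3843043 - (-1)*(-12 + 27600 - 21*1322500 + 190*(-1520875000))/(2*1150*(-6 - 109250)) = 3843043 - (-1)*(-12 + 27600 - 27772500 - 288966250000)/(2*1150*(-109256)) = 3843043 - (-1)*(-1)*(-288993994912)/(2*1150*109256) = 3843043 - 1*(-1290151763/1121825) = 3843043 + 1290151763/1121825 = 4312511865238/1121825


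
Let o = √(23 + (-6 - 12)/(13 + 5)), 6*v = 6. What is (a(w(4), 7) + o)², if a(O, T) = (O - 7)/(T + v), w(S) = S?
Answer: 1417/64 - 3*√22/4 ≈ 18.623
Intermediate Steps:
v = 1 (v = (⅙)*6 = 1)
o = √22 (o = √(23 - 18/18) = √(23 - 18*1/18) = √(23 - 1) = √22 ≈ 4.6904)
a(O, T) = (-7 + O)/(1 + T) (a(O, T) = (O - 7)/(T + 1) = (-7 + O)/(1 + T))
(a(w(4), 7) + o)² = ((-7 + 4)/(1 + 7) + √22)² = (-3/8 + √22)²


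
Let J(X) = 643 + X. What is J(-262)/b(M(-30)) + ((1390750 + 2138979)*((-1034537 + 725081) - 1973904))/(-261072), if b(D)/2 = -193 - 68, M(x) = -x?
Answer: 1391247694927/45066 ≈ 3.0871e+7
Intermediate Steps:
b(D) = -522 (b(D) = 2*(-193 - 68) = 2*(-261) = -522)
J(-262)/b(M(-30)) + ((1390750 + 2138979)*((-1034537 + 725081) - 1973904))/(-261072) = (643 - 262)/(-522) + ((1390750 + 2138979)*((-1034537 + 725081) - 1973904))/(-261072) = 381*(-1/522) + (3529729*(-309456 - 1973904))*(-1/261072) = -127/174 + (3529729*(-2283360))*(-1/261072) = -127/174 - 8059642009440*(-1/261072) = -127/174 + 23987029790/777 = 1391247694927/45066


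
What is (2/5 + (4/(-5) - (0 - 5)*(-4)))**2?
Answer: 10404/25 ≈ 416.16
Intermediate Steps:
(2/5 + (4/(-5) - (0 - 5)*(-4)))**2 = (2*(1/5) + (4*(-1/5) - (-5)*(-4)))**2 = (2/5 + (-4/5 - 1*20))**2 = (2/5 + (-4/5 - 20))**2 = (2/5 - 104/5)**2 = (-102/5)**2 = 10404/25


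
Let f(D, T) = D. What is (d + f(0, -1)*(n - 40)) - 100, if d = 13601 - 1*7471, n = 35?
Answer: 6030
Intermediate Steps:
d = 6130 (d = 13601 - 7471 = 6130)
(d + f(0, -1)*(n - 40)) - 100 = (6130 + 0*(35 - 40)) - 100 = (6130 + 0*(-5)) - 100 = (6130 + 0) - 100 = 6130 - 100 = 6030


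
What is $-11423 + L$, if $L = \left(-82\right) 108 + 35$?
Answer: $-20244$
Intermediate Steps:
$L = -8821$ ($L = -8856 + 35 = -8821$)
$-11423 + L = -11423 - 8821 = -20244$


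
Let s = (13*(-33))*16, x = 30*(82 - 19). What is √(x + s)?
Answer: I*√4974 ≈ 70.527*I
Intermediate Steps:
x = 1890 (x = 30*63 = 1890)
s = -6864 (s = -429*16 = -6864)
√(x + s) = √(1890 - 6864) = √(-4974) = I*√4974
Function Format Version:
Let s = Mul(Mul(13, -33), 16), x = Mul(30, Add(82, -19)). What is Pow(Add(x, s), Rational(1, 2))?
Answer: Mul(I, Pow(4974, Rational(1, 2))) ≈ Mul(70.527, I)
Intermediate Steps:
x = 1890 (x = Mul(30, 63) = 1890)
s = -6864 (s = Mul(-429, 16) = -6864)
Pow(Add(x, s), Rational(1, 2)) = Pow(Add(1890, -6864), Rational(1, 2)) = Pow(-4974, Rational(1, 2)) = Mul(I, Pow(4974, Rational(1, 2)))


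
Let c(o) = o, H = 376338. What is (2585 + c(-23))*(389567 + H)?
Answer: 1962248610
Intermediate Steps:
(2585 + c(-23))*(389567 + H) = (2585 - 23)*(389567 + 376338) = 2562*765905 = 1962248610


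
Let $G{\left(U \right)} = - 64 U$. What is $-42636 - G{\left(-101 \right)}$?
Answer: $-49100$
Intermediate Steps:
$-42636 - G{\left(-101 \right)} = -42636 - \left(-64\right) \left(-101\right) = -42636 - 6464 = -49100$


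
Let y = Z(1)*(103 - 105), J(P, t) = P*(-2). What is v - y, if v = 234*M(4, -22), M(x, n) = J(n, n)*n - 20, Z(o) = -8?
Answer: -231208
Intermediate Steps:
J(P, t) = -2*P
y = 16 (y = -8*(103 - 105) = -8*(-2) = 16)
M(x, n) = -20 - 2*n**2 (M(x, n) = (-2*n)*n - 20 = -2*n**2 - 20 = -20 - 2*n**2)
v = -231192 (v = 234*(-20 - 2*(-22)**2) = 234*(-20 - 2*484) = 234*(-20 - 968) = 234*(-988) = -231192)
v - y = -231192 - 1*16 = -231192 - 16 = -231208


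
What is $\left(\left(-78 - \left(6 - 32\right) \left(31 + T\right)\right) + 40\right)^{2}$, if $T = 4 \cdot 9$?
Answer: $2903616$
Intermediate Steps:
$T = 36$
$\left(\left(-78 - \left(6 - 32\right) \left(31 + T\right)\right) + 40\right)^{2} = \left(\left(-78 - \left(6 - 32\right) \left(31 + 36\right)\right) + 40\right)^{2} = \left(\left(-78 - \left(-26\right) 67\right) + 40\right)^{2} = \left(\left(-78 - -1742\right) + 40\right)^{2} = \left(\left(-78 + 1742\right) + 40\right)^{2} = \left(1664 + 40\right)^{2} = 1704^{2} = 2903616$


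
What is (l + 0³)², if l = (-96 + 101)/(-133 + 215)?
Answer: 25/6724 ≈ 0.0037180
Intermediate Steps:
l = 5/82 ≈ 0.060976
(l + 0³)² = (5/82 + 0³)² = (5/82 + 0)² = (5/82)² = 25/6724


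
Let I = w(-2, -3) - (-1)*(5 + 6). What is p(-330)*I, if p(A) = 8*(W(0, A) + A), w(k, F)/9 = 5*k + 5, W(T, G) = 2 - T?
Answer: 89216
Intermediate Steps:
w(k, F) = 45 + 45*k (w(k, F) = 9*(5*k + 5) = 9*(5 + 5*k) = 45 + 45*k)
p(A) = 16 + 8*A (p(A) = 8*((2 - 1*0) + A) = 8*((2 + 0) + A) = 8*(2 + A) = 16 + 8*A)
I = -34 (I = (45 + 45*(-2)) - (-1)*(5 + 6) = (45 - 90) - (-1)*11 = -45 - 1*(-11) = -45 + 11 = -34)
p(-330)*I = (16 + 8*(-330))*(-34) = (16 - 2640)*(-34) = -2624*(-34) = 89216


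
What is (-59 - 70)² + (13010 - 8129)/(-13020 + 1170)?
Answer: 65730323/3950 ≈ 16641.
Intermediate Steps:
(-59 - 70)² + (13010 - 8129)/(-13020 + 1170) = (-129)² + 4881/(-11850) = 16641 + 4881*(-1/11850) = 16641 - 1627/3950 = 65730323/3950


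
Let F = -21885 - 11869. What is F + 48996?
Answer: 15242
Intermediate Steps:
F = -33754
F + 48996 = -33754 + 48996 = 15242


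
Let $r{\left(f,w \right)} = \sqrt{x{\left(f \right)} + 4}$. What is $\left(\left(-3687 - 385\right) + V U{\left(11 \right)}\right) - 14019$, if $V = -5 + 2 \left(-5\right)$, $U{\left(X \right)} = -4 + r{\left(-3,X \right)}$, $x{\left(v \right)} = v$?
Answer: $-18046$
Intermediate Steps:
$r{\left(f,w \right)} = \sqrt{4 + f}$ ($r{\left(f,w \right)} = \sqrt{f + 4} = \sqrt{4 + f}$)
$U{\left(X \right)} = -3$ ($U{\left(X \right)} = -4 + \sqrt{4 - 3} = -4 + \sqrt{1} = -4 + 1 = -3$)
$V = -15$ ($V = -5 - 10 = -15$)
$\left(\left(-3687 - 385\right) + V U{\left(11 \right)}\right) - 14019 = \left(\left(-3687 - 385\right) - -45\right) - 14019 = \left(\left(-3687 - 385\right) + 45\right) - 14019 = \left(-4072 + 45\right) - 14019 = -4027 - 14019 = -18046$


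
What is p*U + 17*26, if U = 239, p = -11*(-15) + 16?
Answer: 43701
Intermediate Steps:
p = 181 (p = 165 + 16 = 181)
p*U + 17*26 = 181*239 + 17*26 = 43259 + 442 = 43701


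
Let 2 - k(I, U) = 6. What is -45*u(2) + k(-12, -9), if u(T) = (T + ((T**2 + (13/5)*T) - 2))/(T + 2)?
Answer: -215/2 ≈ -107.50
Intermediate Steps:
k(I, U) = -4 (k(I, U) = 2 - 1*6 = 2 - 6 = -4)
u(T) = (-2 + T**2 + 18*T/5)/(2 + T) (u(T) = (T + ((T**2 + (13*(1/5))*T) - 2))/(2 + T) = (T + ((T**2 + 13*T/5) - 2))/(2 + T) = (T + (-2 + T**2 + 13*T/5))/(2 + T) = (-2 + T**2 + 18*T/5)/(2 + T))
-45*u(2) + k(-12, -9) = -45*(-2 + 2**2 + (18/5)*2)/(2 + 2) - 4 = -45*(-2 + 4 + 36/5)/4 - 4 = -45*46/(4*5) - 4 = -45*23/10 - 4 = -207/2 - 4 = -215/2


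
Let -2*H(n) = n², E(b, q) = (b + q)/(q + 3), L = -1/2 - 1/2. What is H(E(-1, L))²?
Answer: ¼ ≈ 0.25000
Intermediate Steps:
L = -1 (L = -1*½ - 1*½ = -½ - ½ = -1)
E(b, q) = (b + q)/(3 + q)
H(n) = -n²/2
H(E(-1, L))² = (-(-1 - 1)²/(3 - 1)²/2)² = (-1²/2)² = (-½*(-1)²)² = (-½*1)² = (-½)² = ¼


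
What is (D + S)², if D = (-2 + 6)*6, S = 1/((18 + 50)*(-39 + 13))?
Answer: 1800389761/3125824 ≈ 575.97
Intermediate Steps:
S = -1/1768 (S = 1/(68*(-26)) = 1/(-1768) = -1/1768 ≈ -0.00056561)
D = 24 (D = 4*6 = 24)
(D + S)² = (24 - 1/1768)² = (42431/1768)² = 1800389761/3125824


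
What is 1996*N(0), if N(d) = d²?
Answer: 0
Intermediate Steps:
1996*N(0) = 1996*0² = 1996*0 = 0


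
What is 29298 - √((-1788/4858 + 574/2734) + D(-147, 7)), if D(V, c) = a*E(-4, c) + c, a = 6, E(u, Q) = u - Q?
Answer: 29298 - 2*I*√163059577705654/3320443 ≈ 29298.0 - 7.6914*I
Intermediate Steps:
D(V, c) = -24 - 5*c (D(V, c) = 6*(-4 - c) + c = (-24 - 6*c) + c = -24 - 5*c)
29298 - √((-1788/4858 + 574/2734) + D(-147, 7)) = 29298 - √((-1788/4858 + 574/2734) + (-24 - 5*7)) = 29298 - √((-1788*1/4858 + 574*(1/2734)) + (-24 - 35)) = 29298 - √((-894/2429 + 287/1367) - 59) = 29298 - √(-524975/3320443 - 59) = 29298 - √(-196431112/3320443) = 29298 - 2*I*√163059577705654/3320443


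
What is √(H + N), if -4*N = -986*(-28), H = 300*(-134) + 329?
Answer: 3*I*√5197 ≈ 216.27*I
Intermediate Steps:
H = -39871 (H = -40200 + 329 = -39871)
N = -6902 (N = -(-493)*(-28)/2 = -¼*27608 = -6902)
√(H + N) = √(-39871 - 6902) = √(-46773) = 3*I*√5197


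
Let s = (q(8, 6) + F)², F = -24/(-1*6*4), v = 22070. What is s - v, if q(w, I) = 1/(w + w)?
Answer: -5649631/256 ≈ -22069.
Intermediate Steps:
q(w, I) = 1/(2*w)
F = 1 (F = -24/((-6*4)) = -24/(-24) = -24*(-1/24) = 1)
s = 289/256 (s = ((½)/8 + 1)² = ((½)*(⅛) + 1)² = (1/16 + 1)² = (17/16)² = 289/256 ≈ 1.1289)
s - v = 289/256 - 1*22070 = 289/256 - 22070 = -5649631/256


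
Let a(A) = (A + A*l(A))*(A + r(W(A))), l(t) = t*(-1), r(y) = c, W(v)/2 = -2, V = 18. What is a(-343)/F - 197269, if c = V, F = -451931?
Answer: -89190323839/451931 ≈ -1.9735e+5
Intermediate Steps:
c = 18
W(v) = -4 (W(v) = 2*(-2) = -4)
r(y) = 18
l(t) = -t
a(A) = (18 + A)*(A - A²) (a(A) = (A + A*(-A))*(A + 18) = (A - A²)*(18 + A) = (18 + A)*(A - A²))
a(-343)/F - 197269 = -343*(18 - 1*(-343)² - 17*(-343))/(-451931) - 197269 = -343*(18 - 1*117649 + 5831)*(-1/451931) - 197269 = -343*(18 - 117649 + 5831)*(-1/451931) - 197269 = -343*(-111800)*(-1/451931) - 197269 = 38347400*(-1/451931) - 197269 = -38347400/451931 - 197269 = -89190323839/451931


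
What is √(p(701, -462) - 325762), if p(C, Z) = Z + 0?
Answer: 4*I*√20389 ≈ 571.16*I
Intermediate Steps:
p(C, Z) = Z
√(p(701, -462) - 325762) = √(-462 - 325762) = √(-326224) = 4*I*√20389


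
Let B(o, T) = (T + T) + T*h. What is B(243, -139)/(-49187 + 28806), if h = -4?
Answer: -278/20381 ≈ -0.013640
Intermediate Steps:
B(o, T) = -2*T (B(o, T) = (T + T) + T*(-4) = 2*T - 4*T = -2*T)
B(243, -139)/(-49187 + 28806) = (-2*(-139))/(-49187 + 28806) = 278/(-20381) = 278*(-1/20381) = -278/20381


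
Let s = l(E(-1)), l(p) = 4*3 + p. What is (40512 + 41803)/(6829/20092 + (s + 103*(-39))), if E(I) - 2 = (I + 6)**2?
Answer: -1653872980/79919147 ≈ -20.694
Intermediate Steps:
E(I) = 2 + (6 + I)**2 (E(I) = 2 + (I + 6)**2 = 2 + (6 + I)**2)
l(p) = 12 + p
s = 39 (s = 12 + (2 + (6 - 1)**2) = 12 + (2 + 5**2) = 12 + (2 + 25) = 12 + 27 = 39)
(40512 + 41803)/(6829/20092 + (s + 103*(-39))) = (40512 + 41803)/(6829/20092 + (39 + 103*(-39))) = 82315/(6829*(1/20092) + (39 - 4017)) = 82315/(6829/20092 - 3978) = 82315/(-79919147/20092) = 82315*(-20092/79919147) = -1653872980/79919147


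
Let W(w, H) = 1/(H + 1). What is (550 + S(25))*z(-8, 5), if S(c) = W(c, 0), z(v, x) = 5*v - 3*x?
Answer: -30305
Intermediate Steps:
W(w, H) = 1/(1 + H)
z(v, x) = -3*x + 5*v
S(c) = 1 (S(c) = 1/(1 + 0) = 1/1 = 1)
(550 + S(25))*z(-8, 5) = (550 + 1)*(-3*5 + 5*(-8)) = 551*(-15 - 40) = 551*(-55) = -30305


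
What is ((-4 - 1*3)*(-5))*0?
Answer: 0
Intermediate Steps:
((-4 - 1*3)*(-5))*0 = ((-4 - 3)*(-5))*0 = -7*(-5)*0 = 35*0 = 0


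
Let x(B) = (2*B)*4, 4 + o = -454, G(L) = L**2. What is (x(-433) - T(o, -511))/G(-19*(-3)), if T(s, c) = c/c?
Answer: -385/361 ≈ -1.0665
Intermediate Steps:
o = -458 (o = -4 - 454 = -458)
x(B) = 8*B
T(s, c) = 1
(x(-433) - T(o, -511))/G(-19*(-3)) = (8*(-433) - 1*1)/((-19*(-3))**2) = (-3464 - 1)/(57**2) = -3465/3249 = -3465*1/3249 = -385/361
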